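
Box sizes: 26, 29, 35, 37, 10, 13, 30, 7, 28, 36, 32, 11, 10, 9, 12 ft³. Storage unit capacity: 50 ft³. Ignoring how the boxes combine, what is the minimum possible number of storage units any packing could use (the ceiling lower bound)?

7 storage units

Total size = 26 + 29 + 35 + 37 + 10 + 13 + 30 + 7 + 28 + 36 + 32 + 11 + 10 + 9 + 12 = 325 ft³.
⌈325 / 50⌉ = 7.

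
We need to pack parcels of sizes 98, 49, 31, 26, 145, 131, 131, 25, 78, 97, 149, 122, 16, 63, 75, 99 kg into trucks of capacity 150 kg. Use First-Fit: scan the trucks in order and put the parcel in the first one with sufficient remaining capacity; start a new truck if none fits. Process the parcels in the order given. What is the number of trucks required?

11 trucks

Put 98 kg in truck 1; 52 kg remain.
Put 49 kg in truck 1; 3 kg remain.
Put 31 kg in truck 2; 119 kg remain.
Put 26 kg in truck 2; 93 kg remain.
Put 145 kg in truck 3; 5 kg remain.
Put 131 kg in truck 4; 19 kg remain.
Put 131 kg in truck 5; 19 kg remain.
Put 25 kg in truck 2; 68 kg remain.
Put 78 kg in truck 6; 72 kg remain.
Put 97 kg in truck 7; 53 kg remain.
Put 149 kg in truck 8; 1 kg remain.
Put 122 kg in truck 9; 28 kg remain.
Put 16 kg in truck 2; 52 kg remain.
Put 63 kg in truck 6; 9 kg remain.
Put 75 kg in truck 10; 75 kg remain.
Put 99 kg in truck 11; 51 kg remain.
Final trucks: [98,49] [31,26,25,16] [145] [131] [131] [78,63] [97] [149] [122] [75] [99].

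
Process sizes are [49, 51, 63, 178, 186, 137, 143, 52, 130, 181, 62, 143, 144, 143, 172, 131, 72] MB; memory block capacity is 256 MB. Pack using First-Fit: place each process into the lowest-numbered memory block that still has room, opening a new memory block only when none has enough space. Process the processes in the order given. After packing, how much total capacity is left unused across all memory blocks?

1035

49 MB → memory block 1 (remaining 207 MB)
51 MB → memory block 1 (remaining 156 MB)
63 MB → memory block 1 (remaining 93 MB)
178 MB → memory block 2 (remaining 78 MB)
186 MB → memory block 3 (remaining 70 MB)
137 MB → memory block 4 (remaining 119 MB)
143 MB → memory block 5 (remaining 113 MB)
52 MB → memory block 1 (remaining 41 MB)
130 MB → memory block 6 (remaining 126 MB)
181 MB → memory block 7 (remaining 75 MB)
62 MB → memory block 2 (remaining 16 MB)
143 MB → memory block 8 (remaining 113 MB)
144 MB → memory block 9 (remaining 112 MB)
143 MB → memory block 10 (remaining 113 MB)
172 MB → memory block 11 (remaining 84 MB)
131 MB → memory block 12 (remaining 125 MB)
72 MB → memory block 4 (remaining 47 MB)
12 memory blocks × 256 MB = 3072 MB; used 2037 MB; unused 1035 MB.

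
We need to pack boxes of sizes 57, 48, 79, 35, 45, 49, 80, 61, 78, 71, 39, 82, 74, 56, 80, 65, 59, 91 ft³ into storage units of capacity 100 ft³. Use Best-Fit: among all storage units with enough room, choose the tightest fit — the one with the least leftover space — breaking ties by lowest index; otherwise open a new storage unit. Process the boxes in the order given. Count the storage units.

15 storage units

Put 57 ft³ in storage unit 1; 43 ft³ remain.
Put 48 ft³ in storage unit 2; 52 ft³ remain.
Put 79 ft³ in storage unit 3; 21 ft³ remain.
Put 35 ft³ in storage unit 1; 8 ft³ remain.
Put 45 ft³ in storage unit 2; 7 ft³ remain.
Put 49 ft³ in storage unit 4; 51 ft³ remain.
Put 80 ft³ in storage unit 5; 20 ft³ remain.
Put 61 ft³ in storage unit 6; 39 ft³ remain.
Put 78 ft³ in storage unit 7; 22 ft³ remain.
Put 71 ft³ in storage unit 8; 29 ft³ remain.
Put 39 ft³ in storage unit 6; 0 ft³ remain.
Put 82 ft³ in storage unit 9; 18 ft³ remain.
Put 74 ft³ in storage unit 10; 26 ft³ remain.
Put 56 ft³ in storage unit 11; 44 ft³ remain.
Put 80 ft³ in storage unit 12; 20 ft³ remain.
Put 65 ft³ in storage unit 13; 35 ft³ remain.
Put 59 ft³ in storage unit 14; 41 ft³ remain.
Put 91 ft³ in storage unit 15; 9 ft³ remain.
Final storage units: [57,35] [48,45] [79] [49] [80] [61,39] [78] [71] [82] [74] [56] [80] [65] [59] [91].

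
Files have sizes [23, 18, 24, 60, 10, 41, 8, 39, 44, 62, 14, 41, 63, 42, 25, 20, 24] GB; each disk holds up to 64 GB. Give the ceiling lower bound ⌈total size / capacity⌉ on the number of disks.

Total size = 23 + 18 + 24 + 60 + 10 + 41 + 8 + 39 + 44 + 62 + 14 + 41 + 63 + 42 + 25 + 20 + 24 = 558 GB.
⌈558 / 64⌉ = 9.

9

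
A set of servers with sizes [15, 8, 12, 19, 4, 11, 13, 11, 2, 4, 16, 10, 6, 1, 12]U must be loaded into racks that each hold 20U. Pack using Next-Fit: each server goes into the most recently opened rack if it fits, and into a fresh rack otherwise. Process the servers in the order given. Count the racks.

9 racks

rack 1: place 15U, 5U left
rack 2: place 8U, 12U left
rack 2: place 12U, 0U left
rack 3: place 19U, 1U left
rack 4: place 4U, 16U left
rack 4: place 11U, 5U left
rack 5: place 13U, 7U left
rack 6: place 11U, 9U left
rack 6: place 2U, 7U left
rack 6: place 4U, 3U left
rack 7: place 16U, 4U left
rack 8: place 10U, 10U left
rack 8: place 6U, 4U left
rack 8: place 1U, 3U left
rack 9: place 12U, 8U left
Final racks: [15] [8,12] [19] [4,11] [13] [11,2,4] [16] [10,6,1] [12].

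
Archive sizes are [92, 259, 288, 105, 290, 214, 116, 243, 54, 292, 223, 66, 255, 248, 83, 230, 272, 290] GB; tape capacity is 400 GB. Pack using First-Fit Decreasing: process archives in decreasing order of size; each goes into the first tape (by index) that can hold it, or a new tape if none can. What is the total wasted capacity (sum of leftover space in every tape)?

Sorted descending: 292, 290, 290, 288, 272, 259, 255, 248, 243, 230, 223, 214, 116, 105, 92, 83, 66, 54.
Put 292 GB in tape 1; 108 GB remain.
Put 290 GB in tape 2; 110 GB remain.
Put 290 GB in tape 3; 110 GB remain.
Put 288 GB in tape 4; 112 GB remain.
Put 272 GB in tape 5; 128 GB remain.
Put 259 GB in tape 6; 141 GB remain.
Put 255 GB in tape 7; 145 GB remain.
Put 248 GB in tape 8; 152 GB remain.
Put 243 GB in tape 9; 157 GB remain.
Put 230 GB in tape 10; 170 GB remain.
Put 223 GB in tape 11; 177 GB remain.
Put 214 GB in tape 12; 186 GB remain.
Put 116 GB in tape 5; 12 GB remain.
Put 105 GB in tape 1; 3 GB remain.
Put 92 GB in tape 2; 18 GB remain.
Put 83 GB in tape 3; 27 GB remain.
Put 66 GB in tape 4; 46 GB remain.
Put 54 GB in tape 6; 87 GB remain.
12 tapes × 400 GB = 4800 GB; used 3620 GB; unused 1180 GB.

1180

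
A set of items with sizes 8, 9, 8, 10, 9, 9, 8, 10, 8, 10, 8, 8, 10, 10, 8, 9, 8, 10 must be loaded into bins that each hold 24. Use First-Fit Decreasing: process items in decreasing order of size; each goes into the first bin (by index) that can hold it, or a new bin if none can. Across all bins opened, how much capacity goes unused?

Sorted descending: 10, 10, 10, 10, 10, 10, 9, 9, 9, 9, 8, 8, 8, 8, 8, 8, 8, 8.
bin 1: place 10, 14 left
bin 1: place 10, 4 left
bin 2: place 10, 14 left
bin 2: place 10, 4 left
bin 3: place 10, 14 left
bin 3: place 10, 4 left
bin 4: place 9, 15 left
bin 4: place 9, 6 left
bin 5: place 9, 15 left
bin 5: place 9, 6 left
bin 6: place 8, 16 left
bin 6: place 8, 8 left
bin 6: place 8, 0 left
bin 7: place 8, 16 left
bin 7: place 8, 8 left
bin 7: place 8, 0 left
bin 8: place 8, 16 left
bin 8: place 8, 8 left
8 bins × 24 = 192; used 160; unused 32.

32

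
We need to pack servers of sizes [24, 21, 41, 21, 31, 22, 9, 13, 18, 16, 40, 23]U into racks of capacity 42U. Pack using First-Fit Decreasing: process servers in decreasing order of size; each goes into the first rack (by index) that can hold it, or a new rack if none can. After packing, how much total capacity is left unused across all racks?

Sorted descending: 41, 40, 31, 24, 23, 22, 21, 21, 18, 16, 13, 9.
41U → rack 1 (remaining 1U)
40U → rack 2 (remaining 2U)
31U → rack 3 (remaining 11U)
24U → rack 4 (remaining 18U)
23U → rack 5 (remaining 19U)
22U → rack 6 (remaining 20U)
21U → rack 7 (remaining 21U)
21U → rack 7 (remaining 0U)
18U → rack 4 (remaining 0U)
16U → rack 5 (remaining 3U)
13U → rack 6 (remaining 7U)
9U → rack 3 (remaining 2U)
7 racks × 42U = 294U; used 279U; unused 15U.

15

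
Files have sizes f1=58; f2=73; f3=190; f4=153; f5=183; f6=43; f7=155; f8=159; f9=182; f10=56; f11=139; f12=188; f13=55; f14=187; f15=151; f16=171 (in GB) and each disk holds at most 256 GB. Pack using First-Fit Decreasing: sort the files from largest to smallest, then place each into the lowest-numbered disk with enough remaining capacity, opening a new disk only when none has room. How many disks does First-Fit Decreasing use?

11

Sorted descending: 190, 188, 187, 183, 182, 171, 159, 155, 153, 151, 139, 73, 58, 56, 55, 43.
Put 190 GB in disk 1; 66 GB remain.
Put 188 GB in disk 2; 68 GB remain.
Put 187 GB in disk 3; 69 GB remain.
Put 183 GB in disk 4; 73 GB remain.
Put 182 GB in disk 5; 74 GB remain.
Put 171 GB in disk 6; 85 GB remain.
Put 159 GB in disk 7; 97 GB remain.
Put 155 GB in disk 8; 101 GB remain.
Put 153 GB in disk 9; 103 GB remain.
Put 151 GB in disk 10; 105 GB remain.
Put 139 GB in disk 11; 117 GB remain.
Put 73 GB in disk 4; 0 GB remain.
Put 58 GB in disk 1; 8 GB remain.
Put 56 GB in disk 2; 12 GB remain.
Put 55 GB in disk 3; 14 GB remain.
Put 43 GB in disk 5; 31 GB remain.
Final disks: [190,58] [188,56] [187,55] [183,73] [182,43] [171] [159] [155] [153] [151] [139].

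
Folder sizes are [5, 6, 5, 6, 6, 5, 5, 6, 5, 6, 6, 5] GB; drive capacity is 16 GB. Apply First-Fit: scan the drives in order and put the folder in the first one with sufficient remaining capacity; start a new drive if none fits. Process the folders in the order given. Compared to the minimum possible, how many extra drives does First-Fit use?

First-Fit: [5,6,5] [6,6] [5,5,6] [5,6,5] [6] → 5 drives.
Total size 66 GB; any packing needs at least ⌈66/16⌉ = 5 drives.
So 5 is already optimal.

0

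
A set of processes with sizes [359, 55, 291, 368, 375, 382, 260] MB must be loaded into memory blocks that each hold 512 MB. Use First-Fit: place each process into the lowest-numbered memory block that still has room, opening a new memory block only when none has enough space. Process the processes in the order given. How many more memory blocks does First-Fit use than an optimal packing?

0

First-Fit: [359,55] [291] [368] [375] [382] [260] → 6 memory blocks.
6 processes exceed 256 MB (half the capacity), and no two of those can share a memory block, so at least 6 memory blocks are needed.
So 6 is already optimal.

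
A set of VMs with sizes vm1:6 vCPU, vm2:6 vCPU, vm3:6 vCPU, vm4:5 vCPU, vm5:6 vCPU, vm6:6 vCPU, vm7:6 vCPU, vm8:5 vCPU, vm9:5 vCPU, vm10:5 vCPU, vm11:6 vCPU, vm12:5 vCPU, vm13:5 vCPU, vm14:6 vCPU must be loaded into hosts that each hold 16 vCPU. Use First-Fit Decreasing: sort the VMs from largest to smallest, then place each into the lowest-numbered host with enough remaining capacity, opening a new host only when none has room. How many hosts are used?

Sorted descending: 6, 6, 6, 6, 6, 6, 6, 6, 5, 5, 5, 5, 5, 5.
6 vCPU → host 1 (remaining 10 vCPU)
6 vCPU → host 1 (remaining 4 vCPU)
6 vCPU → host 2 (remaining 10 vCPU)
6 vCPU → host 2 (remaining 4 vCPU)
6 vCPU → host 3 (remaining 10 vCPU)
6 vCPU → host 3 (remaining 4 vCPU)
6 vCPU → host 4 (remaining 10 vCPU)
6 vCPU → host 4 (remaining 4 vCPU)
5 vCPU → host 5 (remaining 11 vCPU)
5 vCPU → host 5 (remaining 6 vCPU)
5 vCPU → host 5 (remaining 1 vCPU)
5 vCPU → host 6 (remaining 11 vCPU)
5 vCPU → host 6 (remaining 6 vCPU)
5 vCPU → host 6 (remaining 1 vCPU)
Final hosts: [6,6] [6,6] [6,6] [6,6] [5,5,5] [5,5,5].

6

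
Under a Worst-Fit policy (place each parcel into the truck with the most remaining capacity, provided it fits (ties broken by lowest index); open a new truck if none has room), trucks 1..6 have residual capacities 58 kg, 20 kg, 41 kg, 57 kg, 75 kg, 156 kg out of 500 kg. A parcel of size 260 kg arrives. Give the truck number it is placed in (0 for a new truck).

No truck has ≥ 260 kg free, so a new truck is opened.

0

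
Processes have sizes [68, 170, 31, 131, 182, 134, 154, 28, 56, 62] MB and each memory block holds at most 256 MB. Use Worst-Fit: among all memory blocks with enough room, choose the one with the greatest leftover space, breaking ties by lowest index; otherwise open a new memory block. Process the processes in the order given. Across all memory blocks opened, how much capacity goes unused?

68 MB → memory block 1 (remaining 188 MB)
170 MB → memory block 1 (remaining 18 MB)
31 MB → memory block 2 (remaining 225 MB)
131 MB → memory block 2 (remaining 94 MB)
182 MB → memory block 3 (remaining 74 MB)
134 MB → memory block 4 (remaining 122 MB)
154 MB → memory block 5 (remaining 102 MB)
28 MB → memory block 4 (remaining 94 MB)
56 MB → memory block 5 (remaining 46 MB)
62 MB → memory block 2 (remaining 32 MB)
5 memory blocks × 256 MB = 1280 MB; used 1016 MB; unused 264 MB.

264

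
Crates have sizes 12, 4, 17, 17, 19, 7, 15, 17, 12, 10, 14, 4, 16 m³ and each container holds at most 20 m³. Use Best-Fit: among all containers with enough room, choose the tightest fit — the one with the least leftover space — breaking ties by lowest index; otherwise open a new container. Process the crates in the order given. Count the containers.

10

container 1: place 12 m³, 8 m³ left
container 1: place 4 m³, 4 m³ left
container 2: place 17 m³, 3 m³ left
container 3: place 17 m³, 3 m³ left
container 4: place 19 m³, 1 m³ left
container 5: place 7 m³, 13 m³ left
container 6: place 15 m³, 5 m³ left
container 7: place 17 m³, 3 m³ left
container 5: place 12 m³, 1 m³ left
container 8: place 10 m³, 10 m³ left
container 9: place 14 m³, 6 m³ left
container 1: place 4 m³, 0 m³ left
container 10: place 16 m³, 4 m³ left
Final containers: [12,4,4] [17] [17] [19] [7,12] [15] [17] [10] [14] [16].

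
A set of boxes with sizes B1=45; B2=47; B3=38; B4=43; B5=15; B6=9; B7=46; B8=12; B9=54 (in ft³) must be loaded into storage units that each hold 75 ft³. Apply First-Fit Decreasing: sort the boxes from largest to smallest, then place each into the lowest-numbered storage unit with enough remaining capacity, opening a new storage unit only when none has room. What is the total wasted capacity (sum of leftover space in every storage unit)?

Sorted descending: 54, 47, 46, 45, 43, 38, 15, 12, 9.
54 ft³ → storage unit 1 (remaining 21 ft³)
47 ft³ → storage unit 2 (remaining 28 ft³)
46 ft³ → storage unit 3 (remaining 29 ft³)
45 ft³ → storage unit 4 (remaining 30 ft³)
43 ft³ → storage unit 5 (remaining 32 ft³)
38 ft³ → storage unit 6 (remaining 37 ft³)
15 ft³ → storage unit 1 (remaining 6 ft³)
12 ft³ → storage unit 2 (remaining 16 ft³)
9 ft³ → storage unit 2 (remaining 7 ft³)
6 storage units × 75 ft³ = 450 ft³; used 309 ft³; unused 141 ft³.

141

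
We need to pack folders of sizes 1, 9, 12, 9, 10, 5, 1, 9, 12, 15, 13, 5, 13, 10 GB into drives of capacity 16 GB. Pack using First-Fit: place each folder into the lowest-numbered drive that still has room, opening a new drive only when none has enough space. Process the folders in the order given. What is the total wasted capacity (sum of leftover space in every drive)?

36

drive 1: place 1 GB, 15 GB left
drive 1: place 9 GB, 6 GB left
drive 2: place 12 GB, 4 GB left
drive 3: place 9 GB, 7 GB left
drive 4: place 10 GB, 6 GB left
drive 1: place 5 GB, 1 GB left
drive 1: place 1 GB, 0 GB left
drive 5: place 9 GB, 7 GB left
drive 6: place 12 GB, 4 GB left
drive 7: place 15 GB, 1 GB left
drive 8: place 13 GB, 3 GB left
drive 3: place 5 GB, 2 GB left
drive 9: place 13 GB, 3 GB left
drive 10: place 10 GB, 6 GB left
10 drives × 16 GB = 160 GB; used 124 GB; unused 36 GB.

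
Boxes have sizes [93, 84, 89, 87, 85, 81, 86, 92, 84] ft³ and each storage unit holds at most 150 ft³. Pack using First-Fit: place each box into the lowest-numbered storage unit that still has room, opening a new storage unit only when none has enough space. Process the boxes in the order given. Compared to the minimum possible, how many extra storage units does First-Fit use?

First-Fit: [93] [84] [89] [87] [85] [81] [86] [92] [84] → 9 storage units.
9 boxes exceed 75 ft³ (half the capacity), and no two of those can share a storage unit, so at least 9 storage units are needed.
So 9 is already optimal.

0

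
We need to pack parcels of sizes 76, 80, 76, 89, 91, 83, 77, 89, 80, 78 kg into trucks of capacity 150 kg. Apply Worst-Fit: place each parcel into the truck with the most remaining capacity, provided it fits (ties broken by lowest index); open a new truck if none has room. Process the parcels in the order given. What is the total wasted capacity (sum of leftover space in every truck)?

681

76 kg → truck 1 (remaining 74 kg)
80 kg → truck 2 (remaining 70 kg)
76 kg → truck 3 (remaining 74 kg)
89 kg → truck 4 (remaining 61 kg)
91 kg → truck 5 (remaining 59 kg)
83 kg → truck 6 (remaining 67 kg)
77 kg → truck 7 (remaining 73 kg)
89 kg → truck 8 (remaining 61 kg)
80 kg → truck 9 (remaining 70 kg)
78 kg → truck 10 (remaining 72 kg)
10 trucks × 150 kg = 1500 kg; used 819 kg; unused 681 kg.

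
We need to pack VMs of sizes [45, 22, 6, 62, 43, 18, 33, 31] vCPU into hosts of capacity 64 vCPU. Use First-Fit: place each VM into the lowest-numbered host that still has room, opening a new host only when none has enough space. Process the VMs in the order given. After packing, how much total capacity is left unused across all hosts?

Put 45 vCPU in host 1; 19 vCPU remain.
Put 22 vCPU in host 2; 42 vCPU remain.
Put 6 vCPU in host 1; 13 vCPU remain.
Put 62 vCPU in host 3; 2 vCPU remain.
Put 43 vCPU in host 4; 21 vCPU remain.
Put 18 vCPU in host 2; 24 vCPU remain.
Put 33 vCPU in host 5; 31 vCPU remain.
Put 31 vCPU in host 5; 0 vCPU remain.
5 hosts × 64 vCPU = 320 vCPU; used 260 vCPU; unused 60 vCPU.

60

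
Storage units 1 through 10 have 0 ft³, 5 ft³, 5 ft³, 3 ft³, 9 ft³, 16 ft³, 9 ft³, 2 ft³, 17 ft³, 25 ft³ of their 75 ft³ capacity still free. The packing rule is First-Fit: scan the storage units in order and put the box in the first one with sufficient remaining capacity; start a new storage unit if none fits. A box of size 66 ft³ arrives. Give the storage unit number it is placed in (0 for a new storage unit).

No storage unit has ≥ 66 ft³ free, so a new storage unit is opened.

0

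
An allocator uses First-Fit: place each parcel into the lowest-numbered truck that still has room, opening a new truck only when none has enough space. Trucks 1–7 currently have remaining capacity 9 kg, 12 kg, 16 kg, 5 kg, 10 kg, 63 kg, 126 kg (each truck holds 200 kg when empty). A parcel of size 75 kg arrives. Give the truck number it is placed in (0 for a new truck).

7

Trucks with room: truck 7 (126 kg).
The first with room is truck 7.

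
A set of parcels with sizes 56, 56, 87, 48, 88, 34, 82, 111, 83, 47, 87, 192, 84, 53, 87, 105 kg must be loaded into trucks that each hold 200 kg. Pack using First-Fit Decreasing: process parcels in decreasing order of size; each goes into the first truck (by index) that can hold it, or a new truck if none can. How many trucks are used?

Sorted descending: 192, 111, 105, 88, 87, 87, 87, 84, 83, 82, 56, 56, 53, 48, 47, 34.
truck 1: place 192 kg, 8 kg left
truck 2: place 111 kg, 89 kg left
truck 3: place 105 kg, 95 kg left
truck 2: place 88 kg, 1 kg left
truck 3: place 87 kg, 8 kg left
truck 4: place 87 kg, 113 kg left
truck 4: place 87 kg, 26 kg left
truck 5: place 84 kg, 116 kg left
truck 5: place 83 kg, 33 kg left
truck 6: place 82 kg, 118 kg left
truck 6: place 56 kg, 62 kg left
truck 6: place 56 kg, 6 kg left
truck 7: place 53 kg, 147 kg left
truck 7: place 48 kg, 99 kg left
truck 7: place 47 kg, 52 kg left
truck 7: place 34 kg, 18 kg left

7 trucks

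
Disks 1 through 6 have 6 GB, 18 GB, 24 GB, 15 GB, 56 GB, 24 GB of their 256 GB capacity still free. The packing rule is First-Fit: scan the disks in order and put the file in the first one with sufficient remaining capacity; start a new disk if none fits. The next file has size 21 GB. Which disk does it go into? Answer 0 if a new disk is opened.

3

Disks with room: disk 3 (24 GB), disk 5 (56 GB), disk 6 (24 GB).
The first with room is disk 3.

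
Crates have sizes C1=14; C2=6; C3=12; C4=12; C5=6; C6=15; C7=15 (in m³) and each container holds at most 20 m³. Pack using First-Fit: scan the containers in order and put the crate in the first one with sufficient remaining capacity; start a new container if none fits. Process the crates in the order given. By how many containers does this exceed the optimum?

First-Fit: [14,6] [12,6] [12] [15] [15] → 5 containers.
5 crates exceed 10 m³ (half the capacity), and no two of those can share a container, so at least 5 containers are needed.
So 5 is already optimal.

0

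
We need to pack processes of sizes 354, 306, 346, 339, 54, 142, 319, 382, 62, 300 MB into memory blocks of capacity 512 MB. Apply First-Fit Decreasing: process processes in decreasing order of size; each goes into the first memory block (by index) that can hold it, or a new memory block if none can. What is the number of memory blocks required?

Sorted descending: 382, 354, 346, 339, 319, 306, 300, 142, 62, 54.
382 MB → memory block 1 (remaining 130 MB)
354 MB → memory block 2 (remaining 158 MB)
346 MB → memory block 3 (remaining 166 MB)
339 MB → memory block 4 (remaining 173 MB)
319 MB → memory block 5 (remaining 193 MB)
306 MB → memory block 6 (remaining 206 MB)
300 MB → memory block 7 (remaining 212 MB)
142 MB → memory block 2 (remaining 16 MB)
62 MB → memory block 1 (remaining 68 MB)
54 MB → memory block 1 (remaining 14 MB)
Final memory blocks: [382,62,54] [354,142] [346] [339] [319] [306] [300].

7 memory blocks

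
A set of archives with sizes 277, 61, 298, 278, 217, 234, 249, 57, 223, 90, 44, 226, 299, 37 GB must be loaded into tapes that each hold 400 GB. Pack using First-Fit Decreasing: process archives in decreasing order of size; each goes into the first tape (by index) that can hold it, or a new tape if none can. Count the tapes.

9

Sorted descending: 299, 298, 278, 277, 249, 234, 226, 223, 217, 90, 61, 57, 44, 37.
tape 1: place 299 GB, 101 GB left
tape 2: place 298 GB, 102 GB left
tape 3: place 278 GB, 122 GB left
tape 4: place 277 GB, 123 GB left
tape 5: place 249 GB, 151 GB left
tape 6: place 234 GB, 166 GB left
tape 7: place 226 GB, 174 GB left
tape 8: place 223 GB, 177 GB left
tape 9: place 217 GB, 183 GB left
tape 1: place 90 GB, 11 GB left
tape 2: place 61 GB, 41 GB left
tape 3: place 57 GB, 65 GB left
tape 3: place 44 GB, 21 GB left
tape 2: place 37 GB, 4 GB left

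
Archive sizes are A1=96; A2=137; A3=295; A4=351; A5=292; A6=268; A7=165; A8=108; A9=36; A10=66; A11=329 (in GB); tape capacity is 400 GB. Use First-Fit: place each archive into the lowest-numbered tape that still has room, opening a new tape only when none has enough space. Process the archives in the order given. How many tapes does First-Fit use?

6 tapes

tape 1: place A1 (96 GB), 304 GB left
tape 1: place A2 (137 GB), 167 GB left
tape 2: place A3 (295 GB), 105 GB left
tape 3: place A4 (351 GB), 49 GB left
tape 4: place A5 (292 GB), 108 GB left
tape 5: place A6 (268 GB), 132 GB left
tape 1: place A7 (165 GB), 2 GB left
tape 4: place A8 (108 GB), 0 GB left
tape 2: place A9 (36 GB), 69 GB left
tape 2: place A10 (66 GB), 3 GB left
tape 6: place A11 (329 GB), 71 GB left
Final tapes: [96,137,165] [295,36,66] [351] [292,108] [268] [329].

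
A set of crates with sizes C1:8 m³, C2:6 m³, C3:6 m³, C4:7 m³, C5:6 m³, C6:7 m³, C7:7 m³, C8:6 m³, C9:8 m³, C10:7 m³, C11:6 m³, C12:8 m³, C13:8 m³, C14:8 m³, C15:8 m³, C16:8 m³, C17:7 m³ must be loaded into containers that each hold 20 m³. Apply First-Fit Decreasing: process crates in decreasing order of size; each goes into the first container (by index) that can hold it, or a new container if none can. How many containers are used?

7 containers

Sorted descending: 8, 8, 8, 8, 8, 8, 8, 7, 7, 7, 7, 7, 6, 6, 6, 6, 6.
container 1: place 8 m³, 12 m³ left
container 1: place 8 m³, 4 m³ left
container 2: place 8 m³, 12 m³ left
container 2: place 8 m³, 4 m³ left
container 3: place 8 m³, 12 m³ left
container 3: place 8 m³, 4 m³ left
container 4: place 8 m³, 12 m³ left
container 4: place 7 m³, 5 m³ left
container 5: place 7 m³, 13 m³ left
container 5: place 7 m³, 6 m³ left
container 6: place 7 m³, 13 m³ left
container 6: place 7 m³, 6 m³ left
container 5: place 6 m³, 0 m³ left
container 6: place 6 m³, 0 m³ left
container 7: place 6 m³, 14 m³ left
container 7: place 6 m³, 8 m³ left
container 7: place 6 m³, 2 m³ left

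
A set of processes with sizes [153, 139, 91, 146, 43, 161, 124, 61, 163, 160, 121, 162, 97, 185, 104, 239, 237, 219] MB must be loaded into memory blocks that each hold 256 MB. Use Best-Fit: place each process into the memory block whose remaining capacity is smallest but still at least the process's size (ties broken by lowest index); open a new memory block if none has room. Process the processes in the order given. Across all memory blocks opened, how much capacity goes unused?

memory block 1: place 153 MB, 103 MB left
memory block 2: place 139 MB, 117 MB left
memory block 1: place 91 MB, 12 MB left
memory block 3: place 146 MB, 110 MB left
memory block 3: place 43 MB, 67 MB left
memory block 4: place 161 MB, 95 MB left
memory block 5: place 124 MB, 132 MB left
memory block 3: place 61 MB, 6 MB left
memory block 6: place 163 MB, 93 MB left
memory block 7: place 160 MB, 96 MB left
memory block 5: place 121 MB, 11 MB left
memory block 8: place 162 MB, 94 MB left
memory block 2: place 97 MB, 20 MB left
memory block 9: place 185 MB, 71 MB left
memory block 10: place 104 MB, 152 MB left
memory block 11: place 239 MB, 17 MB left
memory block 12: place 237 MB, 19 MB left
memory block 13: place 219 MB, 37 MB left
13 memory blocks × 256 MB = 3328 MB; used 2605 MB; unused 723 MB.

723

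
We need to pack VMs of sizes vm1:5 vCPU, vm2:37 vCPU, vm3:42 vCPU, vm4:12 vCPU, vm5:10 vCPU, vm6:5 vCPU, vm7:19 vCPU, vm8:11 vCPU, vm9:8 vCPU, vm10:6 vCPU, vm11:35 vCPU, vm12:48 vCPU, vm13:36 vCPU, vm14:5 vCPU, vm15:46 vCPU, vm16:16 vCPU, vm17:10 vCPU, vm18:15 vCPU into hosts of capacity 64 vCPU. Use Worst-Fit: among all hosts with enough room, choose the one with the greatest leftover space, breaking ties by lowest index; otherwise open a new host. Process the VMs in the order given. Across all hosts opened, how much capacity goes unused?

82

vm1 (5 vCPU) → host 1 (remaining 59 vCPU)
vm2 (37 vCPU) → host 1 (remaining 22 vCPU)
vm3 (42 vCPU) → host 2 (remaining 22 vCPU)
vm4 (12 vCPU) → host 1 (remaining 10 vCPU)
vm5 (10 vCPU) → host 2 (remaining 12 vCPU)
vm6 (5 vCPU) → host 2 (remaining 7 vCPU)
vm7 (19 vCPU) → host 3 (remaining 45 vCPU)
vm8 (11 vCPU) → host 3 (remaining 34 vCPU)
vm9 (8 vCPU) → host 3 (remaining 26 vCPU)
vm10 (6 vCPU) → host 3 (remaining 20 vCPU)
vm11 (35 vCPU) → host 4 (remaining 29 vCPU)
vm12 (48 vCPU) → host 5 (remaining 16 vCPU)
vm13 (36 vCPU) → host 6 (remaining 28 vCPU)
vm14 (5 vCPU) → host 4 (remaining 24 vCPU)
vm15 (46 vCPU) → host 7 (remaining 18 vCPU)
vm16 (16 vCPU) → host 6 (remaining 12 vCPU)
vm17 (10 vCPU) → host 4 (remaining 14 vCPU)
vm18 (15 vCPU) → host 3 (remaining 5 vCPU)
7 hosts × 64 vCPU = 448 vCPU; used 366 vCPU; unused 82 vCPU.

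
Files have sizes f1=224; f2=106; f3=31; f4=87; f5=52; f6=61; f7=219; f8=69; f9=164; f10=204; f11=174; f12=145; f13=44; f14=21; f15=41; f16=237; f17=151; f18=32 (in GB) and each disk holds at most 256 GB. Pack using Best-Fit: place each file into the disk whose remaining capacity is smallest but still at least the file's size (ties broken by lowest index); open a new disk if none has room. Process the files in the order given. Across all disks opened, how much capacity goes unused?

498

disk 1: place f1 (224 GB), 32 GB left
disk 2: place f2 (106 GB), 150 GB left
disk 1: place f3 (31 GB), 1 GB left
disk 2: place f4 (87 GB), 63 GB left
disk 2: place f5 (52 GB), 11 GB left
disk 3: place f6 (61 GB), 195 GB left
disk 4: place f7 (219 GB), 37 GB left
disk 3: place f8 (69 GB), 126 GB left
disk 5: place f9 (164 GB), 92 GB left
disk 6: place f10 (204 GB), 52 GB left
disk 7: place f11 (174 GB), 82 GB left
disk 8: place f12 (145 GB), 111 GB left
disk 6: place f13 (44 GB), 8 GB left
disk 4: place f14 (21 GB), 16 GB left
disk 7: place f15 (41 GB), 41 GB left
disk 9: place f16 (237 GB), 19 GB left
disk 10: place f17 (151 GB), 105 GB left
disk 7: place f18 (32 GB), 9 GB left
10 disks × 256 GB = 2560 GB; used 2062 GB; unused 498 GB.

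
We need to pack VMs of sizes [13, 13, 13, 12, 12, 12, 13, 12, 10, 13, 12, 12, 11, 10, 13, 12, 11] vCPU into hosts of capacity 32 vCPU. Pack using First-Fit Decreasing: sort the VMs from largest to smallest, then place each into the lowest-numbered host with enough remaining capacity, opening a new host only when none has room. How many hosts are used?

8

Sorted descending: 13, 13, 13, 13, 13, 13, 12, 12, 12, 12, 12, 12, 12, 11, 11, 10, 10.
13 vCPU → host 1 (remaining 19 vCPU)
13 vCPU → host 1 (remaining 6 vCPU)
13 vCPU → host 2 (remaining 19 vCPU)
13 vCPU → host 2 (remaining 6 vCPU)
13 vCPU → host 3 (remaining 19 vCPU)
13 vCPU → host 3 (remaining 6 vCPU)
12 vCPU → host 4 (remaining 20 vCPU)
12 vCPU → host 4 (remaining 8 vCPU)
12 vCPU → host 5 (remaining 20 vCPU)
12 vCPU → host 5 (remaining 8 vCPU)
12 vCPU → host 6 (remaining 20 vCPU)
12 vCPU → host 6 (remaining 8 vCPU)
12 vCPU → host 7 (remaining 20 vCPU)
11 vCPU → host 7 (remaining 9 vCPU)
11 vCPU → host 8 (remaining 21 vCPU)
10 vCPU → host 8 (remaining 11 vCPU)
10 vCPU → host 8 (remaining 1 vCPU)
Final hosts: [13,13] [13,13] [13,13] [12,12] [12,12] [12,12] [12,11] [11,10,10].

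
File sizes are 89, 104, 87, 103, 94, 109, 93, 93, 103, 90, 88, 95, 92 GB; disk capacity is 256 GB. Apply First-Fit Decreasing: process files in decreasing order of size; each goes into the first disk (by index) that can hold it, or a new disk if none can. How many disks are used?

7 disks

Sorted descending: 109, 104, 103, 103, 95, 94, 93, 93, 92, 90, 89, 88, 87.
109 GB → disk 1 (remaining 147 GB)
104 GB → disk 1 (remaining 43 GB)
103 GB → disk 2 (remaining 153 GB)
103 GB → disk 2 (remaining 50 GB)
95 GB → disk 3 (remaining 161 GB)
94 GB → disk 3 (remaining 67 GB)
93 GB → disk 4 (remaining 163 GB)
93 GB → disk 4 (remaining 70 GB)
92 GB → disk 5 (remaining 164 GB)
90 GB → disk 5 (remaining 74 GB)
89 GB → disk 6 (remaining 167 GB)
88 GB → disk 6 (remaining 79 GB)
87 GB → disk 7 (remaining 169 GB)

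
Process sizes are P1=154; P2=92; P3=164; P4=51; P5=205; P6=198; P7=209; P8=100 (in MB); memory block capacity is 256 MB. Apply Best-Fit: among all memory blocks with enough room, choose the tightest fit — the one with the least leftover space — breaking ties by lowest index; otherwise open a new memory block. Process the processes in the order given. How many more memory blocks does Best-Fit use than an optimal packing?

1

Best-Fit: [154,92] [164,51] [205] [198] [209] [100] → 6 memory blocks.
Total size 1173 MB; any packing needs at least ⌈1173/256⌉ = 5 memory blocks.
An optimal packing achieves that bound: [209] [205,51] [198] [164,92] [154,100] → 5 memory blocks.
Excess: 6 − 5 = 1.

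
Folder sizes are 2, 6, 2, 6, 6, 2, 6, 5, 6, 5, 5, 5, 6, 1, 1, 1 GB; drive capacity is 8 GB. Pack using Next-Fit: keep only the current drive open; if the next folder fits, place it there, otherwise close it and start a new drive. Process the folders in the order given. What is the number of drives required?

drive 1: place 2 GB, 6 GB left
drive 1: place 6 GB, 0 GB left
drive 2: place 2 GB, 6 GB left
drive 2: place 6 GB, 0 GB left
drive 3: place 6 GB, 2 GB left
drive 3: place 2 GB, 0 GB left
drive 4: place 6 GB, 2 GB left
drive 5: place 5 GB, 3 GB left
drive 6: place 6 GB, 2 GB left
drive 7: place 5 GB, 3 GB left
drive 8: place 5 GB, 3 GB left
drive 9: place 5 GB, 3 GB left
drive 10: place 6 GB, 2 GB left
drive 10: place 1 GB, 1 GB left
drive 10: place 1 GB, 0 GB left
drive 11: place 1 GB, 7 GB left
Final drives: [2,6] [2,6] [6,2] [6] [5] [6] [5] [5] [5] [6,1,1] [1].

11 drives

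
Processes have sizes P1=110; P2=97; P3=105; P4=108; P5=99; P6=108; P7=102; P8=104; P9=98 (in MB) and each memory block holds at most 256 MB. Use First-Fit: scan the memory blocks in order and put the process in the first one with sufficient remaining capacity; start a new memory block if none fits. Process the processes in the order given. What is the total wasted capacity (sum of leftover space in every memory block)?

349

P1 (110 MB) → memory block 1 (remaining 146 MB)
P2 (97 MB) → memory block 1 (remaining 49 MB)
P3 (105 MB) → memory block 2 (remaining 151 MB)
P4 (108 MB) → memory block 2 (remaining 43 MB)
P5 (99 MB) → memory block 3 (remaining 157 MB)
P6 (108 MB) → memory block 3 (remaining 49 MB)
P7 (102 MB) → memory block 4 (remaining 154 MB)
P8 (104 MB) → memory block 4 (remaining 50 MB)
P9 (98 MB) → memory block 5 (remaining 158 MB)
5 memory blocks × 256 MB = 1280 MB; used 931 MB; unused 349 MB.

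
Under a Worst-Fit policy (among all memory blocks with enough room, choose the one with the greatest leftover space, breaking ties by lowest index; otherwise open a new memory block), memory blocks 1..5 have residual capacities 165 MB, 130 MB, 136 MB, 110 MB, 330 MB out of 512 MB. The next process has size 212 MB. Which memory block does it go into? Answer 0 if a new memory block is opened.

Memory blocks with room: memory block 5 (330 MB).
Most room is memory block 5 with 330 MB free.

5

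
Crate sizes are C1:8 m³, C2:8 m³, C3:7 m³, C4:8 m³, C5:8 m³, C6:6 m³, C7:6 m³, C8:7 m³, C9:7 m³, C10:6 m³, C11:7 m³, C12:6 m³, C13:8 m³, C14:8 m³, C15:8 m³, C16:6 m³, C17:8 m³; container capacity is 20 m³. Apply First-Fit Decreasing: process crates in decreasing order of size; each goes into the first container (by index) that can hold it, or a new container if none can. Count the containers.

Sorted descending: 8, 8, 8, 8, 8, 8, 8, 8, 7, 7, 7, 7, 6, 6, 6, 6, 6.
8 m³ → container 1 (remaining 12 m³)
8 m³ → container 1 (remaining 4 m³)
8 m³ → container 2 (remaining 12 m³)
8 m³ → container 2 (remaining 4 m³)
8 m³ → container 3 (remaining 12 m³)
8 m³ → container 3 (remaining 4 m³)
8 m³ → container 4 (remaining 12 m³)
8 m³ → container 4 (remaining 4 m³)
7 m³ → container 5 (remaining 13 m³)
7 m³ → container 5 (remaining 6 m³)
7 m³ → container 6 (remaining 13 m³)
7 m³ → container 6 (remaining 6 m³)
6 m³ → container 5 (remaining 0 m³)
6 m³ → container 6 (remaining 0 m³)
6 m³ → container 7 (remaining 14 m³)
6 m³ → container 7 (remaining 8 m³)
6 m³ → container 7 (remaining 2 m³)

7 containers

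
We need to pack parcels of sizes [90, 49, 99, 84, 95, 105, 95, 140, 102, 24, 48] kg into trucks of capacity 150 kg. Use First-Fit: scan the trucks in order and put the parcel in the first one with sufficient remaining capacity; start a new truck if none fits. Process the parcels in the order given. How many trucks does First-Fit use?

8 trucks

truck 1: place 90 kg, 60 kg left
truck 1: place 49 kg, 11 kg left
truck 2: place 99 kg, 51 kg left
truck 3: place 84 kg, 66 kg left
truck 4: place 95 kg, 55 kg left
truck 5: place 105 kg, 45 kg left
truck 6: place 95 kg, 55 kg left
truck 7: place 140 kg, 10 kg left
truck 8: place 102 kg, 48 kg left
truck 2: place 24 kg, 27 kg left
truck 3: place 48 kg, 18 kg left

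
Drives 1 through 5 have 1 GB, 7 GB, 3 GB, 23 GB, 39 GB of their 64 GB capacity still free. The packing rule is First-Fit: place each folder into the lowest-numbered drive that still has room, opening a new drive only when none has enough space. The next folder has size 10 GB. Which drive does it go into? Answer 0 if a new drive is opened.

4

Drives with room: drive 4 (23 GB), drive 5 (39 GB).
The first with room is drive 4.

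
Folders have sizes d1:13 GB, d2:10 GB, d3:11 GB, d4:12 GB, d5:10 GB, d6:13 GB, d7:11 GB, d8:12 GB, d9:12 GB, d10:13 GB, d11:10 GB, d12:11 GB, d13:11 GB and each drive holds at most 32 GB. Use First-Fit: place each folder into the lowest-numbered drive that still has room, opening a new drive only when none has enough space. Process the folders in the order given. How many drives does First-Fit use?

6

d1 (13 GB) → drive 1 (remaining 19 GB)
d2 (10 GB) → drive 1 (remaining 9 GB)
d3 (11 GB) → drive 2 (remaining 21 GB)
d4 (12 GB) → drive 2 (remaining 9 GB)
d5 (10 GB) → drive 3 (remaining 22 GB)
d6 (13 GB) → drive 3 (remaining 9 GB)
d7 (11 GB) → drive 4 (remaining 21 GB)
d8 (12 GB) → drive 4 (remaining 9 GB)
d9 (12 GB) → drive 5 (remaining 20 GB)
d10 (13 GB) → drive 5 (remaining 7 GB)
d11 (10 GB) → drive 6 (remaining 22 GB)
d12 (11 GB) → drive 6 (remaining 11 GB)
d13 (11 GB) → drive 6 (remaining 0 GB)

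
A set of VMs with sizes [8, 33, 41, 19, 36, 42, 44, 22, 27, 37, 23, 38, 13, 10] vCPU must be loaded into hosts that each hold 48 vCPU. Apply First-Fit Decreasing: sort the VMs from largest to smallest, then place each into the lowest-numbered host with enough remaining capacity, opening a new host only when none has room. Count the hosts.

9 hosts

Sorted descending: 44, 42, 41, 38, 37, 36, 33, 27, 23, 22, 19, 13, 10, 8.
host 1: place 44 vCPU, 4 vCPU left
host 2: place 42 vCPU, 6 vCPU left
host 3: place 41 vCPU, 7 vCPU left
host 4: place 38 vCPU, 10 vCPU left
host 5: place 37 vCPU, 11 vCPU left
host 6: place 36 vCPU, 12 vCPU left
host 7: place 33 vCPU, 15 vCPU left
host 8: place 27 vCPU, 21 vCPU left
host 9: place 23 vCPU, 25 vCPU left
host 9: place 22 vCPU, 3 vCPU left
host 8: place 19 vCPU, 2 vCPU left
host 7: place 13 vCPU, 2 vCPU left
host 4: place 10 vCPU, 0 vCPU left
host 5: place 8 vCPU, 3 vCPU left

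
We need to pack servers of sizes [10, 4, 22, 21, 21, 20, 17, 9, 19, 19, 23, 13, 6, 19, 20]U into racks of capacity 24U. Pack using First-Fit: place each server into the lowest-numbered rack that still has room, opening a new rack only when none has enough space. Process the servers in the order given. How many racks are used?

10U → rack 1 (remaining 14U)
4U → rack 1 (remaining 10U)
22U → rack 2 (remaining 2U)
21U → rack 3 (remaining 3U)
21U → rack 4 (remaining 3U)
20U → rack 5 (remaining 4U)
17U → rack 6 (remaining 7U)
9U → rack 1 (remaining 1U)
19U → rack 7 (remaining 5U)
19U → rack 8 (remaining 5U)
23U → rack 9 (remaining 1U)
13U → rack 10 (remaining 11U)
6U → rack 6 (remaining 1U)
19U → rack 11 (remaining 5U)
20U → rack 12 (remaining 4U)
Final racks: [10,4,9] [22] [21] [21] [20] [17,6] [19] [19] [23] [13] [19] [20].

12 racks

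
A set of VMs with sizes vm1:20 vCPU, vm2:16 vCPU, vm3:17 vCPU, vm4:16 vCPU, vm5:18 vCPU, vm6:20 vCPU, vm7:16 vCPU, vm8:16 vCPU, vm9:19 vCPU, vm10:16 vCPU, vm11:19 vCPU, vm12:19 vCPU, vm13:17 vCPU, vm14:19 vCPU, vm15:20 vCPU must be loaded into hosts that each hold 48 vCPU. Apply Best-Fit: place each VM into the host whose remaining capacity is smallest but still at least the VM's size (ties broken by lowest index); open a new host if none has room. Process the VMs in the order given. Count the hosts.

7 hosts

Put vm1 (20 vCPU) in host 1; 28 vCPU remain.
Put vm2 (16 vCPU) in host 1; 12 vCPU remain.
Put vm3 (17 vCPU) in host 2; 31 vCPU remain.
Put vm4 (16 vCPU) in host 2; 15 vCPU remain.
Put vm5 (18 vCPU) in host 3; 30 vCPU remain.
Put vm6 (20 vCPU) in host 3; 10 vCPU remain.
Put vm7 (16 vCPU) in host 4; 32 vCPU remain.
Put vm8 (16 vCPU) in host 4; 16 vCPU remain.
Put vm9 (19 vCPU) in host 5; 29 vCPU remain.
Put vm10 (16 vCPU) in host 4; 0 vCPU remain.
Put vm11 (19 vCPU) in host 5; 10 vCPU remain.
Put vm12 (19 vCPU) in host 6; 29 vCPU remain.
Put vm13 (17 vCPU) in host 6; 12 vCPU remain.
Put vm14 (19 vCPU) in host 7; 29 vCPU remain.
Put vm15 (20 vCPU) in host 7; 9 vCPU remain.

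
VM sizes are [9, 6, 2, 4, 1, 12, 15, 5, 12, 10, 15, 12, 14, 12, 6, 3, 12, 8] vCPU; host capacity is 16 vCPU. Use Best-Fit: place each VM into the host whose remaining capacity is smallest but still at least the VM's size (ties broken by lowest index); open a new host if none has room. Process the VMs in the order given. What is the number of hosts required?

12

host 1: place 9 vCPU, 7 vCPU left
host 1: place 6 vCPU, 1 vCPU left
host 2: place 2 vCPU, 14 vCPU left
host 2: place 4 vCPU, 10 vCPU left
host 1: place 1 vCPU, 0 vCPU left
host 3: place 12 vCPU, 4 vCPU left
host 4: place 15 vCPU, 1 vCPU left
host 2: place 5 vCPU, 5 vCPU left
host 5: place 12 vCPU, 4 vCPU left
host 6: place 10 vCPU, 6 vCPU left
host 7: place 15 vCPU, 1 vCPU left
host 8: place 12 vCPU, 4 vCPU left
host 9: place 14 vCPU, 2 vCPU left
host 10: place 12 vCPU, 4 vCPU left
host 6: place 6 vCPU, 0 vCPU left
host 3: place 3 vCPU, 1 vCPU left
host 11: place 12 vCPU, 4 vCPU left
host 12: place 8 vCPU, 8 vCPU left
Final hosts: [9,6,1] [2,4,5] [12,3] [15] [12] [10,6] [15] [12] [14] [12] [12] [8].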